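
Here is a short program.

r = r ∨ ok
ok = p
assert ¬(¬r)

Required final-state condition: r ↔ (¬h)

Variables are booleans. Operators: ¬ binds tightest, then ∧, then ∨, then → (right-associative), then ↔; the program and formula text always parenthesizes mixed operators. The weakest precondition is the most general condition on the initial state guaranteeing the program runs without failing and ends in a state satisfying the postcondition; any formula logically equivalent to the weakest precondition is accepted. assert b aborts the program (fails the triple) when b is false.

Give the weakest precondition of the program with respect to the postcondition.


Working backward. After the program, r ↔ (¬h) must hold.
Before assert ¬(¬r): r ∧ (r ↔ (¬h))
Before ok := p: r ∧ (r ↔ (¬h))
Before r := r ∨ ok: (r ∨ ok) ∧ ((r ∨ ok) ↔ (¬h))
Answer: WP = (r ∨ ok) ∧ ((r ∨ ok) ↔ (¬h))


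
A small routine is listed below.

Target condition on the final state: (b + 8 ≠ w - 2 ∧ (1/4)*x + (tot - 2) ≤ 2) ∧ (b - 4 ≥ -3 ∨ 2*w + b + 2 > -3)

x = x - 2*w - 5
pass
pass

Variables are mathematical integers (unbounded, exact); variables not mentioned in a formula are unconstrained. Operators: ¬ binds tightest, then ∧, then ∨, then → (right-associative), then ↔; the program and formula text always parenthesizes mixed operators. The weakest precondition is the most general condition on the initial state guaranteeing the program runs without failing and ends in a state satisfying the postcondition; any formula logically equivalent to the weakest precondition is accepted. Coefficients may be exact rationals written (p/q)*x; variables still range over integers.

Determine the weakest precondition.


Working backward. After the program, the postcondition (b + 8 ≠ w - 2 ∧ (1/4)*x + (tot - 2) ≤ 2) ∧ (b - 4 ≥ -3 ∨ 2*w + b + 2 > -3) must hold; in canonical form it is b ≠ w - 10 ∧ tot + (1/4)*x ≤ 4 ∧ (b ≥ 1 ∨ b + 2*w > -5).
Before skip: b ≠ w - 10 ∧ tot + (1/4)*x ≤ 4 ∧ (b ≥ 1 ∨ b + 2*w > -5)
Before skip: b ≠ w - 10 ∧ tot + (1/4)*x ≤ 4 ∧ (b ≥ 1 ∨ b + 2*w > -5)
Before x := x - 2*w - 5: b ≠ w - 10 ∧ tot + (1/4)*x ≤ (1/2)*w + 21/4 ∧ (b ≥ 1 ∨ b + 2*w > -5)
Answer: WP = b ≠ w - 10 ∧ tot + (1/4)*x ≤ (1/2)*w + 21/4 ∧ (b ≥ 1 ∨ b + 2*w > -5)


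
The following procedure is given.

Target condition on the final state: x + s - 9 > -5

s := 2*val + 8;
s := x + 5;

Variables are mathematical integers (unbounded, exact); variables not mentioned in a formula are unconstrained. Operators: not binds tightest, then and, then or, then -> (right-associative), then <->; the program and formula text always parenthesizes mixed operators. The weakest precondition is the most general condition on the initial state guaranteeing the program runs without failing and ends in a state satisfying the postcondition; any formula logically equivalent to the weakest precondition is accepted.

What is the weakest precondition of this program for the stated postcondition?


Working backward. After the program, the postcondition x + s - 9 > -5 must hold; in canonical form it is s + x > 4.
Before s := x + 5: 2*x > -1
Before s := 2*val + 8: 2*x > -1
Answer: WP = 2*x > -1


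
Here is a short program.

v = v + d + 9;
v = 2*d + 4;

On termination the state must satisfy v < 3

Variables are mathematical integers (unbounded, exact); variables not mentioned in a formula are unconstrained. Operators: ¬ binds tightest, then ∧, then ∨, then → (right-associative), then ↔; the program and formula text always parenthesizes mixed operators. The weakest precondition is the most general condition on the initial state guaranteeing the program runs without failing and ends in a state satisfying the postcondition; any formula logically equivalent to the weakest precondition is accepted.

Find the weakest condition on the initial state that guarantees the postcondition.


Working backward. After the program, v < 3 must hold.
Before v := 2*d + 4: 2*d < -1
Before v := v + d + 9: 2*d < -1
Answer: WP = 2*d < -1


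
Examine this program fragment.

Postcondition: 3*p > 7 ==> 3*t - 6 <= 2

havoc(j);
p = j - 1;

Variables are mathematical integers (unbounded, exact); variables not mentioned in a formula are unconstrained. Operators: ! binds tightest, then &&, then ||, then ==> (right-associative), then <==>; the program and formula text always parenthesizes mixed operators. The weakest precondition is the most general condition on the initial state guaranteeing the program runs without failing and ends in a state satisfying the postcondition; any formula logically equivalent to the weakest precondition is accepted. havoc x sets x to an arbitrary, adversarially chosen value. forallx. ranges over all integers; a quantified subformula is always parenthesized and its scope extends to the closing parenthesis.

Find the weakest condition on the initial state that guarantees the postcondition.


Working backward. After the program, the postcondition 3*p > 7 ==> 3*t - 6 <= 2 must hold; in canonical form it is 3*p > 7 ==> 3*t <= 8.
Before p := j - 1: 3*j > 10 ==> 3*t <= 8
Before havoc j: forall j_1. (3*j_1 > 10 ==> 3*t <= 8)
Answer: WP = forall j_1. (3*j_1 > 10 ==> 3*t <= 8)


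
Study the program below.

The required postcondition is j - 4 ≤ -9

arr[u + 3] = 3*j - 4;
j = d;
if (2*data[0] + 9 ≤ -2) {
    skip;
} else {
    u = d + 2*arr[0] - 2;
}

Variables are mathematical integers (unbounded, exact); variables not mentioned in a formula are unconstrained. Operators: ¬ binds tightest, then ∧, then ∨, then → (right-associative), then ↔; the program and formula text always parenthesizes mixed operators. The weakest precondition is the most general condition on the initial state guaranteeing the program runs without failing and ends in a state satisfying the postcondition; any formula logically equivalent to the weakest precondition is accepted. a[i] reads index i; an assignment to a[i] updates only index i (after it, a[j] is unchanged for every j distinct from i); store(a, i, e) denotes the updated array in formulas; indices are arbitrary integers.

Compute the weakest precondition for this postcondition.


Working backward. After the program, the postcondition j - 4 ≤ -9 must hold; in canonical form it is j ≤ -5.
Then branch requires j ≤ -5; else branch requires j ≤ -5.
Before the if: (2*data[0] ≤ -11 → j ≤ -5) ∧ ((¬(2*data[0] ≤ -11)) → j ≤ -5)
Before j := d: (2*data[0] ≤ -11 → d ≤ -5) ∧ ((¬(2*data[0] ≤ -11)) → d ≤ -5)
Before arr[u + 3] := 3*j - 4: (2*data[0] ≤ -11 → d ≤ -5) ∧ ((¬(2*data[0] ≤ -11)) → d ≤ -5)
Answer: WP = (2*data[0] ≤ -11 → d ≤ -5) ∧ ((¬(2*data[0] ≤ -11)) → d ≤ -5)


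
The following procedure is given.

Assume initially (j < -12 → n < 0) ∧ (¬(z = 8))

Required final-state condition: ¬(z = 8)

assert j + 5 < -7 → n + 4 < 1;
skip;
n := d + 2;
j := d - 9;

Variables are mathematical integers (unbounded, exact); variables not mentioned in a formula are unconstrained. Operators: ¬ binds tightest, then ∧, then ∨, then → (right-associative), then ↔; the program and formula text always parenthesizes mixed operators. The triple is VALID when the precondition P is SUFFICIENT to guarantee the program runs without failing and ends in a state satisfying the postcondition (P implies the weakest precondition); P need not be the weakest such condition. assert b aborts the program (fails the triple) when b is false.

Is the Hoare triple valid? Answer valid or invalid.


Working backward. After the program, ¬(z = 8) must hold.
Before j := d - 9: ¬(z = 8)
Before n := d + 2: ¬(z = 8)
Before skip: ¬(z = 8)
Before assert j + 5 < -7 → n + 4 < 1: (j < -12 → n < -3) ∧ (¬(z = 8))
The weakest precondition is (j < -12 → n < -3) ∧ (¬(z = 8)).
Check whether (j < -12 → n < 0) ∧ (¬(z = 8)) implies it.
Countermodel: at the initial state j = -13, n = -3, z = 9, the precondition holds but the weakest precondition fails.
Answer: invalid


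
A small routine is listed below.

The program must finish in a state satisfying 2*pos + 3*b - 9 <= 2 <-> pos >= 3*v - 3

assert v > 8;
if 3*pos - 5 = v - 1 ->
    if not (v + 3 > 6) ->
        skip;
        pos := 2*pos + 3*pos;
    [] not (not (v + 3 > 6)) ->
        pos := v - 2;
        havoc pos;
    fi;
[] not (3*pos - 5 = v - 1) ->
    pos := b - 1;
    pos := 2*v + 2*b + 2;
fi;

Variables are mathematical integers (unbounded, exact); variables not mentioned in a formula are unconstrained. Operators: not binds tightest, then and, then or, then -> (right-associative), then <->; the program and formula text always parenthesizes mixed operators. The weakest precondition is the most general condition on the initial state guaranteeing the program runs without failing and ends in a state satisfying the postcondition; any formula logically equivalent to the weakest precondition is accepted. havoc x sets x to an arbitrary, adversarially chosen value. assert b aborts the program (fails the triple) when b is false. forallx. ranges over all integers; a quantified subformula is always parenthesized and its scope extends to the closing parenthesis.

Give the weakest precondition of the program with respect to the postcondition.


Working backward. After the program, the postcondition 2*pos + 3*b - 9 <= 2 <-> pos >= 3*v - 3 must hold; in canonical form it is 3*b + 2*pos <= 11 <-> pos >= 3*v - 3.
Then branch requires ((not (v > 3)) -> (3*b + 10*pos <= 11 <-> 5*pos >= 3*v - 3)) and (v > 3 -> (forall pos_1. (3*b + 2*pos_1 <= 11 <-> pos_1 >= 3*v - 3))); else branch requires 7*b + 4*v <= 7 <-> 2*b >= v - 5.
Before the if: (3*pos = v + 4 -> (((not (v > 3)) -> (3*b + 10*pos <= 11 <-> 5*pos >= 3*v - 3)) and (v > 3 -> (forall pos_1. (3*b + 2*pos_1 <= 11 <-> pos_1 >= 3*v - 3))))) and ((not (3*pos = v + 4)) -> (7*b + 4*v <= 7 <-> 2*b >= v - 5))
Before assert v > 8: v > 8 and (3*pos = v + 4 -> (((not (v > 3)) -> (3*b + 10*pos <= 11 <-> 5*pos >= 3*v - 3)) and (v > 3 -> (forall pos_1. (3*b + 2*pos_1 <= 11 <-> pos_1 >= 3*v - 3))))) and ((not (3*pos = v + 4)) -> (7*b + 4*v <= 7 <-> 2*b >= v - 5))
Answer: WP = v > 8 and (3*pos = v + 4 -> (((not (v > 3)) -> (3*b + 10*pos <= 11 <-> 5*pos >= 3*v - 3)) and (v > 3 -> (forall pos_1. (3*b + 2*pos_1 <= 11 <-> pos_1 >= 3*v - 3))))) and ((not (3*pos = v + 4)) -> (7*b + 4*v <= 7 <-> 2*b >= v - 5))


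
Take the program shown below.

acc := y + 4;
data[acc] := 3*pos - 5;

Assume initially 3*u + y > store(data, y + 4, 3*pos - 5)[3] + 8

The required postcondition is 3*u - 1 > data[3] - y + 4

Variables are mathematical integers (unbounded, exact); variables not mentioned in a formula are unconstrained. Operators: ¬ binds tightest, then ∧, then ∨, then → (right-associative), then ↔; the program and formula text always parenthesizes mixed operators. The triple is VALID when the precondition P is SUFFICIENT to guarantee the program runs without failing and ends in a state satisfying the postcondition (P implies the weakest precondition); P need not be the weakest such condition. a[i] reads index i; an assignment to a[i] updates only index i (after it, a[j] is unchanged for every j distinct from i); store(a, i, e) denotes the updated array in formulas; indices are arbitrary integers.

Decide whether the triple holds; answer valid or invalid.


Working backward. After the program, the postcondition 3*u - 1 > data[3] - y + 4 must hold; in canonical form it is 3*u + y > data[3] + 5.
Before data[acc] := 3*pos - 5: 3*u + y > store(data, acc, 3*pos - 5)[3] + 5
Before acc := y + 4: 3*u + y > store(data, y + 4, 3*pos - 5)[3] + 5
The weakest precondition is 3*u + y > store(data, y + 4, 3*pos - 5)[3] + 5.
Check whether 3*u + y > store(data, y + 4, 3*pos - 5)[3] + 8 implies it.
Every state satisfying the precondition satisfies the weakest precondition: the implication holds.
Answer: valid


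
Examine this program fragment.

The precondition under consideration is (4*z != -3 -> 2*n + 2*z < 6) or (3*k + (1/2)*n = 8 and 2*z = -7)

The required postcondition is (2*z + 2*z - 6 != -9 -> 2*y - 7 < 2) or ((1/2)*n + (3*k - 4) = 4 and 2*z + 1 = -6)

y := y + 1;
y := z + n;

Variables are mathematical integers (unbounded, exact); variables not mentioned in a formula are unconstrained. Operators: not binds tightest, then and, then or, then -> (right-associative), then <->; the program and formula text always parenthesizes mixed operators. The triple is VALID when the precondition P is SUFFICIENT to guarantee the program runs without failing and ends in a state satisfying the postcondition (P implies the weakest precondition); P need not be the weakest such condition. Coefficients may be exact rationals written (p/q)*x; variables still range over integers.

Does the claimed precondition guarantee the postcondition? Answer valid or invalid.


Working backward. After the program, the postcondition (2*z + 2*z - 6 != -9 -> 2*y - 7 < 2) or ((1/2)*n + (3*k - 4) = 4 and 2*z + 1 = -6) must hold; in canonical form it is (4*z != -3 -> 2*y < 9) or (3*k + (1/2)*n = 8 and 2*z = -7).
Before y := z + n: (4*z != -3 -> 2*n + 2*z < 9) or (3*k + (1/2)*n = 8 and 2*z = -7)
Before y := y + 1: (4*z != -3 -> 2*n + 2*z < 9) or (3*k + (1/2)*n = 8 and 2*z = -7)
The weakest precondition is (4*z != -3 -> 2*n + 2*z < 9) or (3*k + (1/2)*n = 8 and 2*z = -7).
Check whether (4*z != -3 -> 2*n + 2*z < 6) or (3*k + (1/2)*n = 8 and 2*z = -7) implies it.
Every state satisfying the precondition satisfies the weakest precondition: the implication holds.
Answer: valid


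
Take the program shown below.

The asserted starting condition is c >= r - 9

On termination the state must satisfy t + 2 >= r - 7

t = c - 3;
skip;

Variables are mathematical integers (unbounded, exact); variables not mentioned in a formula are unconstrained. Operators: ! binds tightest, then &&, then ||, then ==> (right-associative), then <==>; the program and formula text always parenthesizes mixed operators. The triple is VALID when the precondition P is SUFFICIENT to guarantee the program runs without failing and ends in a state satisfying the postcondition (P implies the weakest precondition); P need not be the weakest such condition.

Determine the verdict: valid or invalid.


Working backward. After the program, the postcondition t + 2 >= r - 7 must hold; in canonical form it is t >= r - 9.
Before skip: t >= r - 9
Before t := c - 3: c >= r - 6
The weakest precondition is c >= r - 6.
Check whether c >= r - 9 implies it.
Countermodel: at the initial state c = 0, r = 7, the precondition holds but the weakest precondition fails.
Answer: invalid


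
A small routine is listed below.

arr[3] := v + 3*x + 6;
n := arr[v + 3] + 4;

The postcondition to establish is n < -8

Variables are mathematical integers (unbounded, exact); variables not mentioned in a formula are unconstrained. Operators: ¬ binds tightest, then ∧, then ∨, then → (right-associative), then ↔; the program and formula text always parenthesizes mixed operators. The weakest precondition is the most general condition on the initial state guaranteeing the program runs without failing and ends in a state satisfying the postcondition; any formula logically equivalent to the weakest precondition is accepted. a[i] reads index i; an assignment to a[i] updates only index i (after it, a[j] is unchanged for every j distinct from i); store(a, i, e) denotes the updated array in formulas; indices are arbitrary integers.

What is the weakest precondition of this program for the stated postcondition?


Working backward. After the program, n < -8 must hold.
Before n := arr[v + 3] + 4: arr[v + 3] < -12
Before arr[3] := v + 3*x + 6: store(arr, 3, v + 3*x + 6)[v + 3] < -12
Answer: WP = store(arr, 3, v + 3*x + 6)[v + 3] < -12


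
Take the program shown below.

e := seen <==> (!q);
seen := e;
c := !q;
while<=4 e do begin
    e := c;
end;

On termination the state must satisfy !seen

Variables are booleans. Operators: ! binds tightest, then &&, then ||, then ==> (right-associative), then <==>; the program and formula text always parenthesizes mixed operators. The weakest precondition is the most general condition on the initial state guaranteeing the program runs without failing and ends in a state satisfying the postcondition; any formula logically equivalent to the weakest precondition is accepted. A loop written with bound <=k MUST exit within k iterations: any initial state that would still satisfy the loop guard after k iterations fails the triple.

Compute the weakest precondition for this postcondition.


Working backward. After the program, !seen must hold.
Before the loop (bound <=4), unroll the exhaustion recursion (WP_0 = exit-now case; WP_j = one more guarded iteration, up to j = 4):
  WP_0: (!e) && (!seen)
  WP_1: (e ==> ((!c) && (!seen))) && ((!e) ==> (!seen))
  WP_2: (e ==> ((c ==> ((!c) && (!seen))) && ((!c) ==> (!seen)))) && ((!e) ==> (!seen))
  WP_3: (e ==> ((c ==> ((c ==> ((!c) && (!seen))) && ((!c) ==> (!seen)))) && ((!c) ==> (!seen)))) && ((!e) ==> (!seen))
  WP_4: (e ==> ((c ==> ((c ==> ((c ==> ((!c) && (!seen))) && ((!c) ==> (!seen)))) && ((!c) ==> (!seen)))) && ((!c) ==> (!seen)))) && ((!e) ==> (!seen))
So before the loop: (e ==> ((c ==> ((c ==> ((c ==> ((!c) && (!seen))) && ((!c) ==> (!seen)))) && ((!c) ==> (!seen)))) && ((!c) ==> (!seen)))) && ((!e) ==> (!seen))
Before c := !q: (e ==> (((!q) ==> (((!q) ==> (((!q) ==> (q && (!seen))) && (q ==> (!seen)))) && (q ==> (!seen)))) && (q ==> (!seen)))) && ((!e) ==> (!seen))
Before seen := e: e ==> (((!q) ==> (((!q) ==> (((!q) ==> (q && (!e))) && (q ==> (!e)))) && (q ==> (!e)))) && (q ==> (!e)))
Before e := seen <==> (!q): (seen <==> (!q)) ==> (((!q) ==> (((!q) ==> (((!q) ==> (q && (!(seen <==> (!q))))) && (q ==> (!(seen <==> (!q)))))) && (q ==> (!(seen <==> (!q)))))) && (q ==> (!(seen <==> (!q)))))
Answer: WP = (seen <==> (!q)) ==> (((!q) ==> (((!q) ==> (((!q) ==> (q && (!(seen <==> (!q))))) && (q ==> (!(seen <==> (!q)))))) && (q ==> (!(seen <==> (!q)))))) && (q ==> (!(seen <==> (!q)))))


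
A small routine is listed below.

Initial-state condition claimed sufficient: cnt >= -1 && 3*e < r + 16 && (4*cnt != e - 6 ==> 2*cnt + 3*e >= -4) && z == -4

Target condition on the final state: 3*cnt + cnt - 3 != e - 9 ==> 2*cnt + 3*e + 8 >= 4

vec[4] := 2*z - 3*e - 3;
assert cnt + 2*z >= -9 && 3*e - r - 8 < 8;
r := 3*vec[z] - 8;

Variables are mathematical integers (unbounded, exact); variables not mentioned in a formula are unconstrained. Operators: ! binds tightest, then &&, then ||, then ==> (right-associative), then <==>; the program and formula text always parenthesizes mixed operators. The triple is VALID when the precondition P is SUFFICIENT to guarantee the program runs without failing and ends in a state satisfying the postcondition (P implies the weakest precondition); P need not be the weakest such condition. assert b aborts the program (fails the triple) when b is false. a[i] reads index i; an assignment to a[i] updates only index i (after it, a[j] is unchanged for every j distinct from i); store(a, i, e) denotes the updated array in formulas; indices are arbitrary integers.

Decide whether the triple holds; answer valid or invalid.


Working backward. After the program, the postcondition 3*cnt + cnt - 3 != e - 9 ==> 2*cnt + 3*e + 8 >= 4 must hold; in canonical form it is 4*cnt != e - 6 ==> 2*cnt + 3*e >= -4.
Before r := 3*vec[z] - 8: 4*cnt != e - 6 ==> 2*cnt + 3*e >= -4
Before assert cnt + 2*z >= -9 && 3*e - r - 8 < 8: cnt + 2*z >= -9 && 3*e < r + 16 && (4*cnt != e - 6 ==> 2*cnt + 3*e >= -4)
Before vec[4] := 2*z - 3*e - 3: cnt + 2*z >= -9 && 3*e < r + 16 && (4*cnt != e - 6 ==> 2*cnt + 3*e >= -4)
The weakest precondition is cnt + 2*z >= -9 && 3*e < r + 16 && (4*cnt != e - 6 ==> 2*cnt + 3*e >= -4).
Check whether cnt >= -1 && 3*e < r + 16 && (4*cnt != e - 6 ==> 2*cnt + 3*e >= -4) && z == -4 implies it.
Every state satisfying the precondition satisfies the weakest precondition: the implication holds.
Answer: valid


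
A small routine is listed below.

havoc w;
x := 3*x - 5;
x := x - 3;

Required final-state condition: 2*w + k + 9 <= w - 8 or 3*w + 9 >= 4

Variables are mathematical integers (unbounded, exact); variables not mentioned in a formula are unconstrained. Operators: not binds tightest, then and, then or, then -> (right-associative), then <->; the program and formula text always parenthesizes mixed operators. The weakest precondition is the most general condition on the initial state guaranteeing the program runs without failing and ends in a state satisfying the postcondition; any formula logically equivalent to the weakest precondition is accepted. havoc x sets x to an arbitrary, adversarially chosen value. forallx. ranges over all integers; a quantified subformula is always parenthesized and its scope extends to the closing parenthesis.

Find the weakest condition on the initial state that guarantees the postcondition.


Working backward. After the program, the postcondition 2*w + k + 9 <= w - 8 or 3*w + 9 >= 4 must hold; in canonical form it is k + w <= -17 or 3*w >= -5.
Before x := x - 3: k + w <= -17 or 3*w >= -5
Before x := 3*x - 5: k + w <= -17 or 3*w >= -5
Before havoc w: forall w_1. (k + w_1 <= -17 or 3*w_1 >= -5)
Answer: WP = forall w_1. (k + w_1 <= -17 or 3*w_1 >= -5)


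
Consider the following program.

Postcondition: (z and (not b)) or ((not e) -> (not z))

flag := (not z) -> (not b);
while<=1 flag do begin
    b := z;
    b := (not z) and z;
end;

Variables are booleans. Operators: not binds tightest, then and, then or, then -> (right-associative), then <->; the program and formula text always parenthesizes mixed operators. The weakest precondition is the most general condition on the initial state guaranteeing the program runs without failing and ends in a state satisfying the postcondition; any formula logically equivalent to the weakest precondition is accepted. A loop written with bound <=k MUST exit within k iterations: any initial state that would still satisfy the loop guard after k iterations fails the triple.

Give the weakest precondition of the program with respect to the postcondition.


Working backward. After the program, (z and (not b)) or ((not e) -> (not z)) must hold.
Before the loop (bound <=1), unroll the exhaustion recursion (WP_0 = exit-now case; WP_j = one more guarded iteration, up to j = 1):
  WP_0: (not flag) and ((z and (not b)) or ((not e) -> (not z)))
  WP_1: (flag -> ((not flag) and (z or ((not e) -> (not z))))) and ((not flag) -> ((z and (not b)) or ((not e) -> (not z))))
So before the loop: (flag -> ((not flag) and (z or ((not e) -> (not z))))) and ((not flag) -> ((z and (not b)) or ((not e) -> (not z))))
Before flag := (not z) -> (not b): (((not z) -> (not b)) -> ((not ((not z) -> (not b))) and (z or ((not e) -> (not z))))) and ((not ((not z) -> (not b))) -> ((z and (not b)) or ((not e) -> (not z))))
Answer: WP = (((not z) -> (not b)) -> ((not ((not z) -> (not b))) and (z or ((not e) -> (not z))))) and ((not ((not z) -> (not b))) -> ((z and (not b)) or ((not e) -> (not z))))


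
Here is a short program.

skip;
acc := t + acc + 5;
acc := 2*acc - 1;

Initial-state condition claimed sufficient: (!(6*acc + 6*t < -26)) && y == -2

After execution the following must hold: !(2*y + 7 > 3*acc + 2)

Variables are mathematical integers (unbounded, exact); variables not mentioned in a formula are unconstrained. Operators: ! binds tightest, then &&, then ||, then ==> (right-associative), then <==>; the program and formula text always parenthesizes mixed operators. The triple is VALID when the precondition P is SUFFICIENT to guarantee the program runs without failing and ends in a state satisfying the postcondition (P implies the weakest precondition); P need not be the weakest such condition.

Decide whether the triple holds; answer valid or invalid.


Working backward. After the program, the postcondition !(2*y + 7 > 3*acc + 2) must hold; in canonical form it is !(2*y > 3*acc - 5).
Before acc := 2*acc - 1: !(2*y > 6*acc - 8)
Before acc := t + acc + 5: !(2*y > 6*acc + 6*t + 22)
Before skip: !(2*y > 6*acc + 6*t + 22)
The weakest precondition is !(2*y > 6*acc + 6*t + 22).
Check whether (!(6*acc + 6*t < -26)) && y == -2 implies it.
Every state satisfying the precondition satisfies the weakest precondition: the implication holds.
Answer: valid


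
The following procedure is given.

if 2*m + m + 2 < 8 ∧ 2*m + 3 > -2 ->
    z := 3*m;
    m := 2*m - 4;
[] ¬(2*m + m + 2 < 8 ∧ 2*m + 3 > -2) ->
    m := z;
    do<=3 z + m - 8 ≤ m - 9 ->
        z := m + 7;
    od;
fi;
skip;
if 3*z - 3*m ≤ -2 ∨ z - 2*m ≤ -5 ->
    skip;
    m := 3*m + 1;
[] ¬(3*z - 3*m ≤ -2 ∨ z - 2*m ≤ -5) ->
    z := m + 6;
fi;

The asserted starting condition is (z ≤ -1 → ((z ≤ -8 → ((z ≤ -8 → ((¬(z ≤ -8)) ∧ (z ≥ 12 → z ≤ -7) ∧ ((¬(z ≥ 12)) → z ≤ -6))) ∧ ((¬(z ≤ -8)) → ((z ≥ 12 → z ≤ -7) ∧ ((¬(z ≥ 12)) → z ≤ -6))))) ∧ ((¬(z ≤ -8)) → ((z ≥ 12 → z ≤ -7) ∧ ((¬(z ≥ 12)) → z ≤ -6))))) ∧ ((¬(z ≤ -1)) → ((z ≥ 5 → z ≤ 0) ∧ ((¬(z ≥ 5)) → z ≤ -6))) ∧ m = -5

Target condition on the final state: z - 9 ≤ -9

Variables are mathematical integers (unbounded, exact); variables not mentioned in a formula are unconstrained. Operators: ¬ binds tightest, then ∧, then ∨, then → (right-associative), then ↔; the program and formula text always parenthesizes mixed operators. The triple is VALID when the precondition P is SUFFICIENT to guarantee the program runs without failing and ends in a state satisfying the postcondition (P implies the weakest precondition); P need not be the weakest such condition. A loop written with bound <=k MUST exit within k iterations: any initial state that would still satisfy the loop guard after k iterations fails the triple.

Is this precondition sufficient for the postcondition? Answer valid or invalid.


Working backward. After the program, the postcondition z - 9 ≤ -9 must hold; in canonical form it is z ≤ 0.
Then branch requires z ≤ 0; else branch requires m ≤ -6.
Before the if: ((3*z ≤ 3*m - 2 ∨ z ≤ 2*m - 5) → z ≤ 0) ∧ ((¬(3*z ≤ 3*m - 2 ∨ z ≤ 2*m - 5)) → m ≤ -6)
Before skip: ((3*z ≤ 3*m - 2 ∨ z ≤ 2*m - 5) → z ≤ 0) ∧ ((¬(3*z ≤ 3*m - 2 ∨ z ≤ 2*m - 5)) → m ≤ -6)
Then branch requires ((3*m ≤ -14 ∨ m ≥ 13) → 3*m ≤ 0) ∧ ((¬(3*m ≤ -14 ∨ m ≥ 13)) → 2*m ≤ -2); else branch requires (z ≤ -1 → ((z ≤ -8 → ((z ≤ -8 → ((¬(z ≤ -8)) ∧ (z ≥ 12 → z ≤ -7) ∧ ((¬(z ≥ 12)) → z ≤ -6))) ∧ ((¬(z ≤ -8)) → ((z ≥ 12 → z ≤ -7) ∧ ((¬(z ≥ 12)) → z ≤ -6))))) ∧ ((¬(z ≤ -8)) → ((z ≥ 12 → z ≤ -7) ∧ ((¬(z ≥ 12)) → z ≤ -6))))) ∧ ((¬(z ≤ -1)) → ((z ≥ 5 → z ≤ 0) ∧ ((¬(z ≥ 5)) → z ≤ -6))).
Before the if: ((3*m < 6 ∧ 2*m > -5) → (((3*m ≤ -14 ∨ m ≥ 13) → 3*m ≤ 0) ∧ ((¬(3*m ≤ -14 ∨ m ≥ 13)) → 2*m ≤ -2))) ∧ ((¬(3*m < 6 ∧ 2*m > -5)) → ((z ≤ -1 → ((z ≤ -8 → ((z ≤ -8 → ((¬(z ≤ -8)) ∧ (z ≥ 12 → z ≤ -7) ∧ ((¬(z ≥ 12)) → z ≤ -6))) ∧ ((¬(z ≤ -8)) → ((z ≥ 12 → z ≤ -7) ∧ ((¬(z ≥ 12)) → z ≤ -6))))) ∧ ((¬(z ≤ -8)) → ((z ≥ 12 → z ≤ -7) ∧ ((¬(z ≥ 12)) → z ≤ -6))))) ∧ ((¬(z ≤ -1)) → ((z ≥ 5 → z ≤ 0) ∧ ((¬(z ≥ 5)) → z ≤ -6)))))
The weakest precondition is ((3*m < 6 ∧ 2*m > -5) → (((3*m ≤ -14 ∨ m ≥ 13) → 3*m ≤ 0) ∧ ((¬(3*m ≤ -14 ∨ m ≥ 13)) → 2*m ≤ -2))) ∧ ((¬(3*m < 6 ∧ 2*m > -5)) → ((z ≤ -1 → ((z ≤ -8 → ((z ≤ -8 → ((¬(z ≤ -8)) ∧ (z ≥ 12 → z ≤ -7) ∧ ((¬(z ≥ 12)) → z ≤ -6))) ∧ ((¬(z ≤ -8)) → ((z ≥ 12 → z ≤ -7) ∧ ((¬(z ≥ 12)) → z ≤ -6))))) ∧ ((¬(z ≤ -8)) → ((z ≥ 12 → z ≤ -7) ∧ ((¬(z ≥ 12)) → z ≤ -6))))) ∧ ((¬(z ≤ -1)) → ((z ≥ 5 → z ≤ 0) ∧ ((¬(z ≥ 5)) → z ≤ -6))))).
Check whether (z ≤ -1 → ((z ≤ -8 → ((z ≤ -8 → ((¬(z ≤ -8)) ∧ (z ≥ 12 → z ≤ -7) ∧ ((¬(z ≥ 12)) → z ≤ -6))) ∧ ((¬(z ≤ -8)) → ((z ≥ 12 → z ≤ -7) ∧ ((¬(z ≥ 12)) → z ≤ -6))))) ∧ ((¬(z ≤ -8)) → ((z ≥ 12 → z ≤ -7) ∧ ((¬(z ≥ 12)) → z ≤ -6))))) ∧ ((¬(z ≤ -1)) → ((z ≥ 5 → z ≤ 0) ∧ ((¬(z ≥ 5)) → z ≤ -6))) ∧ m = -5 implies it.
Every state satisfying the precondition satisfies the weakest precondition: the implication holds.
Answer: valid


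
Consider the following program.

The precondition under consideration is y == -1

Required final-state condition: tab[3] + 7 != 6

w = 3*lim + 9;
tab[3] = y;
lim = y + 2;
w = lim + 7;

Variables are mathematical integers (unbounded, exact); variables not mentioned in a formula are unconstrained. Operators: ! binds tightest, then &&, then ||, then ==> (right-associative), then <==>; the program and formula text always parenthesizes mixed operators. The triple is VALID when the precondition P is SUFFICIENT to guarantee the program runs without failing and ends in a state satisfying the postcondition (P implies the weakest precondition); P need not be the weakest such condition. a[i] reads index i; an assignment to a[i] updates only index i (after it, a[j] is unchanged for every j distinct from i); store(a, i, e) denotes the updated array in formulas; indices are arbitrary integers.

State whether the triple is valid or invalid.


Working backward. After the program, the postcondition tab[3] + 7 != 6 must hold; in canonical form it is tab[3] != -1.
Before w := lim + 7: tab[3] != -1
Before lim := y + 2: tab[3] != -1
Before tab[3] := y: y != -1
Before w := 3*lim + 9: y != -1
The weakest precondition is y != -1.
Check whether y == -1 implies it.
Countermodel: at the initial state y = -1, the precondition holds but the weakest precondition fails.
Answer: invalid


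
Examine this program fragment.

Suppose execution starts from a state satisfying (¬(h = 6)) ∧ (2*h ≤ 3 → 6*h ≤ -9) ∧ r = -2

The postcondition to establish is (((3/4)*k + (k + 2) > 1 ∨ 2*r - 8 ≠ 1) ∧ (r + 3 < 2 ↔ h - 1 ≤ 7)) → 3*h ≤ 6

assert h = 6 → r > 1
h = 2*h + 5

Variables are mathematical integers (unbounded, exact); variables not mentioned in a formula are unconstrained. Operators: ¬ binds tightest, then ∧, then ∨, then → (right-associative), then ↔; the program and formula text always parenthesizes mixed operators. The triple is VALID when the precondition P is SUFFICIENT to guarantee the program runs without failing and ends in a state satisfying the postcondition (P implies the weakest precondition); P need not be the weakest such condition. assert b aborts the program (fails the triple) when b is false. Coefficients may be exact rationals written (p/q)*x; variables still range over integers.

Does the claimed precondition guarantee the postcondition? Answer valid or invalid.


Working backward. After the program, the postcondition (((3/4)*k + (k + 2) > 1 ∨ 2*r - 8 ≠ 1) ∧ (r + 3 < 2 ↔ h - 1 ≤ 7)) → 3*h ≤ 6 must hold; in canonical form it is (((7/4)*k > -1 ∨ 2*r ≠ 9) ∧ (r < -1 ↔ h ≤ 8)) → 3*h ≤ 6.
Before h := 2*h + 5: (((7/4)*k > -1 ∨ 2*r ≠ 9) ∧ (r < -1 ↔ 2*h ≤ 3)) → 6*h ≤ -9
Before assert h = 6 → r > 1: (h = 6 → r > 1) ∧ ((((7/4)*k > -1 ∨ 2*r ≠ 9) ∧ (r < -1 ↔ 2*h ≤ 3)) → 6*h ≤ -9)
The weakest precondition is (h = 6 → r > 1) ∧ ((((7/4)*k > -1 ∨ 2*r ≠ 9) ∧ (r < -1 ↔ 2*h ≤ 3)) → 6*h ≤ -9).
Check whether (¬(h = 6)) ∧ (2*h ≤ 3 → 6*h ≤ -9) ∧ r = -2 implies it.
Every state satisfying the precondition satisfies the weakest precondition: the implication holds.
Answer: valid


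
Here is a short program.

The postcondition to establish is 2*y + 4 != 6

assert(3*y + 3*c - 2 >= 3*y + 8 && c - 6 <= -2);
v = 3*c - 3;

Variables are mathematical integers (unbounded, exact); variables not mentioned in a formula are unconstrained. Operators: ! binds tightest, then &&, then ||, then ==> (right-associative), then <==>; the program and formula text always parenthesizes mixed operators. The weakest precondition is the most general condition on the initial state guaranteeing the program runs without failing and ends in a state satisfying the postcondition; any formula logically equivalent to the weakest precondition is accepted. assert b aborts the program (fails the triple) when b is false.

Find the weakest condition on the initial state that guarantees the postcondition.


Working backward. After the program, the postcondition 2*y + 4 != 6 must hold; in canonical form it is 2*y != 2.
Before v := 3*c - 3: 2*y != 2
Before assert 3*y + 3*c - 2 >= 3*y + 8 && c - 6 <= -2: 3*c >= 10 && c <= 4 && 2*y != 2
Answer: WP = 3*c >= 10 && c <= 4 && 2*y != 2


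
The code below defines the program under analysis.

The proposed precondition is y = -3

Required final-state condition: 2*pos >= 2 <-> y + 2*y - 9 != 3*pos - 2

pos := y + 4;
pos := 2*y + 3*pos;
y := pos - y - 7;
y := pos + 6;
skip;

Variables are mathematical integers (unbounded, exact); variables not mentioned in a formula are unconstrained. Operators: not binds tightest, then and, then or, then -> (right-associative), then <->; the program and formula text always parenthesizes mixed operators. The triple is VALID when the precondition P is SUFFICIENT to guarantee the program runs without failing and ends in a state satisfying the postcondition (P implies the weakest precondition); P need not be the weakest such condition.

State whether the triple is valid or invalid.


Working backward. After the program, the postcondition 2*pos >= 2 <-> y + 2*y - 9 != 3*pos - 2 must hold; in canonical form it is 2*pos >= 2 <-> 3*y != 3*pos + 7.
Before skip: 2*pos >= 2 <-> 3*y != 3*pos + 7
Before y := pos + 6: 2*pos >= 2
Before y := pos - y - 7: 2*pos >= 2
Before pos := 2*y + 3*pos: 6*pos + 4*y >= 2
Before pos := y + 4: 10*y >= -22
The weakest precondition is 10*y >= -22.
Check whether y = -3 implies it.
Countermodel: at the initial state y = -3, the precondition holds but the weakest precondition fails.
Answer: invalid


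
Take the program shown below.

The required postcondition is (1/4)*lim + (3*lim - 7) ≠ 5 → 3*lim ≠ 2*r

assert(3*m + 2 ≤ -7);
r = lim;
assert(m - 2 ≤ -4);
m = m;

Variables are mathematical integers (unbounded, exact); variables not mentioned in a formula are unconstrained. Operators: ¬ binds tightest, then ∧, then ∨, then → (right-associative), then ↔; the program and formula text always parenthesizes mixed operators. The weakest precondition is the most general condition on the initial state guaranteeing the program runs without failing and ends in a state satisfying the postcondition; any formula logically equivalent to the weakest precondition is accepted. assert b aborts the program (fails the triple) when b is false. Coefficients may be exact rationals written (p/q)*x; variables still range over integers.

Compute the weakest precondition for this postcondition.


Working backward. After the program, the postcondition (1/4)*lim + (3*lim - 7) ≠ 5 → 3*lim ≠ 2*r must hold; in canonical form it is (13/4)*lim ≠ 12 → 3*lim ≠ 2*r.
Before m := m: (13/4)*lim ≠ 12 → 3*lim ≠ 2*r
Before assert m - 2 ≤ -4: m ≤ -2 ∧ ((13/4)*lim ≠ 12 → 3*lim ≠ 2*r)
Before r := lim: m ≤ -2 ∧ ((13/4)*lim ≠ 12 → lim ≠ 0)
Before assert 3*m + 2 ≤ -7: 3*m ≤ -9 ∧ m ≤ -2 ∧ ((13/4)*lim ≠ 12 → lim ≠ 0)
Answer: WP = 3*m ≤ -9 ∧ m ≤ -2 ∧ ((13/4)*lim ≠ 12 → lim ≠ 0)


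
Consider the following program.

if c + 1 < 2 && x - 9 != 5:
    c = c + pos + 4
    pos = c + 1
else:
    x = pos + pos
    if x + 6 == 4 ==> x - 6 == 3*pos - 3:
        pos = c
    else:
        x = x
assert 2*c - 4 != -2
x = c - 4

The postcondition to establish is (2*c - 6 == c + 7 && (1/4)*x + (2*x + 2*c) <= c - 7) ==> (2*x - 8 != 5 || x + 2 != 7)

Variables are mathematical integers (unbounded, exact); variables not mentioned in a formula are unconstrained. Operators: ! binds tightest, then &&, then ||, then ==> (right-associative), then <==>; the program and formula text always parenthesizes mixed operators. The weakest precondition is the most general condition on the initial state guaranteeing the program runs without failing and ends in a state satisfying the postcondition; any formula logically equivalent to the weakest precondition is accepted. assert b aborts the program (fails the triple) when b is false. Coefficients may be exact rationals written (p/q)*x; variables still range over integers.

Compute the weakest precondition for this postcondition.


Working backward. After the program, the postcondition (2*c - 6 == c + 7 && (1/4)*x + (2*x + 2*c) <= c - 7) ==> (2*x - 8 != 5 || x + 2 != 7) must hold; in canonical form it is (c == 13 && c + (9/4)*x <= -7) ==> (2*x != 13 || x != 5).
Before x := c - 4: (c == 13 && (13/4)*c <= 2) ==> (2*c != 21 || c != 9)
Before assert 2*c - 4 != -2: 2*c != 2 && ((c == 13 && (13/4)*c <= 2) ==> (2*c != 21 || c != 9))
Then branch requires 2*c + 2*pos != -6 && ((c + pos == 9 && (13/4)*c + (13/4)*pos <= -11) ==> (2*c + 2*pos != 13 || c + pos != 5)); else branch requires ((2*pos == -2 ==> pos == -3) ==> (2*c != 2 && ((c == 13 && (13/4)*c <= 2) ==> (2*c != 21 || c != 9)))) && ((!(2*pos == -2 ==> pos == -3)) ==> (2*c != 2 && ((c == 13 && (13/4)*c <= 2) ==> (2*c != 21 || c != 9)))).
Before the if: ((c < 1 && x != 14) ==> (2*c + 2*pos != -6 && ((c + pos == 9 && (13/4)*c + (13/4)*pos <= -11) ==> (2*c + 2*pos != 13 || c + pos != 5)))) && ((!(c < 1 && x != 14)) ==> (((2*pos == -2 ==> pos == -3) ==> (2*c != 2 && ((c == 13 && (13/4)*c <= 2) ==> (2*c != 21 || c != 9)))) && ((!(2*pos == -2 ==> pos == -3)) ==> (2*c != 2 && ((c == 13 && (13/4)*c <= 2) ==> (2*c != 21 || c != 9))))))
Answer: WP = ((c < 1 && x != 14) ==> (2*c + 2*pos != -6 && ((c + pos == 9 && (13/4)*c + (13/4)*pos <= -11) ==> (2*c + 2*pos != 13 || c + pos != 5)))) && ((!(c < 1 && x != 14)) ==> (((2*pos == -2 ==> pos == -3) ==> (2*c != 2 && ((c == 13 && (13/4)*c <= 2) ==> (2*c != 21 || c != 9)))) && ((!(2*pos == -2 ==> pos == -3)) ==> (2*c != 2 && ((c == 13 && (13/4)*c <= 2) ==> (2*c != 21 || c != 9))))))


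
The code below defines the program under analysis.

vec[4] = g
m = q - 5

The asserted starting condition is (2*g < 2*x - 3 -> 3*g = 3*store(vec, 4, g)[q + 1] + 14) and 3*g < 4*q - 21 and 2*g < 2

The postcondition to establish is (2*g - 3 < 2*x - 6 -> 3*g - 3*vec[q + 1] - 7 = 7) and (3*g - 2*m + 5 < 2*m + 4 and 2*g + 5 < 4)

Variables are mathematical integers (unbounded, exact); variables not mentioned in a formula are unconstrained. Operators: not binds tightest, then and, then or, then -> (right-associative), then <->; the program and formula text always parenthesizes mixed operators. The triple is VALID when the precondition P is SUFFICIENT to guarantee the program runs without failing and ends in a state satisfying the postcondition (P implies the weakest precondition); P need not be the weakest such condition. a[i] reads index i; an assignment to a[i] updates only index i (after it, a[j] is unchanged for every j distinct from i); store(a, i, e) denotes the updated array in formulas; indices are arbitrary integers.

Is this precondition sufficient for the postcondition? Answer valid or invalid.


Working backward. After the program, the postcondition (2*g - 3 < 2*x - 6 -> 3*g - 3*vec[q + 1] - 7 = 7) and (3*g - 2*m + 5 < 2*m + 4 and 2*g + 5 < 4) must hold; in canonical form it is (2*g < 2*x - 3 -> 3*g = 3*vec[q + 1] + 14) and 3*g < 4*m - 1 and 2*g < -1.
Before m := q - 5: (2*g < 2*x - 3 -> 3*g = 3*vec[q + 1] + 14) and 3*g < 4*q - 21 and 2*g < -1
Before vec[4] := g: (2*g < 2*x - 3 -> 3*g = 3*store(vec, 4, g)[q + 1] + 14) and 3*g < 4*q - 21 and 2*g < -1
The weakest precondition is (2*g < 2*x - 3 -> 3*g = 3*store(vec, 4, g)[q + 1] + 14) and 3*g < 4*q - 21 and 2*g < -1.
Check whether (2*g < 2*x - 3 -> 3*g = 3*store(vec, 4, g)[q + 1] + 14) and 3*g < 4*q - 21 and 2*g < 2 implies it.
Countermodel: at the initial state g = 0, q = 6, vec = {[4] = 0, [7] = 0, elsewhere 0}, x = 0, the precondition holds but the weakest precondition fails.
Answer: invalid


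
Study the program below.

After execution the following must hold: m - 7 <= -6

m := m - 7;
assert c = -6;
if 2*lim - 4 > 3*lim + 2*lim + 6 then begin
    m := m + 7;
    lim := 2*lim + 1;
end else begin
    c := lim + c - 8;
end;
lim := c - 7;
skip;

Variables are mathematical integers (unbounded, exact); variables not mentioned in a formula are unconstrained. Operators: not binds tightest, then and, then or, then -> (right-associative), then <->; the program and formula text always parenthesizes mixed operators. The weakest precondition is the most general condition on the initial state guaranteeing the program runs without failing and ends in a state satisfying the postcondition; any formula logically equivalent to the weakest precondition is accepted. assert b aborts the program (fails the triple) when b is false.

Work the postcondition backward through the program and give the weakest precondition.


Working backward. After the program, the postcondition m - 7 <= -6 must hold; in canonical form it is m <= 1.
Before skip: m <= 1
Before lim := c - 7: m <= 1
Then branch requires m <= -6; else branch requires m <= 1.
Before the if: (3*lim < -10 -> m <= -6) and ((not (3*lim < -10)) -> m <= 1)
Before assert c = -6: c = -6 and (3*lim < -10 -> m <= -6) and ((not (3*lim < -10)) -> m <= 1)
Before m := m - 7: c = -6 and (3*lim < -10 -> m <= 1) and ((not (3*lim < -10)) -> m <= 8)
Answer: WP = c = -6 and (3*lim < -10 -> m <= 1) and ((not (3*lim < -10)) -> m <= 8)
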